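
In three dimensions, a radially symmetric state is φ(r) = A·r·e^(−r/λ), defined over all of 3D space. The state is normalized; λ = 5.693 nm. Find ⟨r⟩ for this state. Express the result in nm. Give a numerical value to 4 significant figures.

By definition ⟨r⟩ = ∫ r |φ(r)|² 4πr² dr.
The ratio of the moment integral to the normalization integral gives ⟨r⟩ = 5·λ/2.
Putting λ = 5.693 gives 14.233.

⟨r⟩ ≈ 14.23 nm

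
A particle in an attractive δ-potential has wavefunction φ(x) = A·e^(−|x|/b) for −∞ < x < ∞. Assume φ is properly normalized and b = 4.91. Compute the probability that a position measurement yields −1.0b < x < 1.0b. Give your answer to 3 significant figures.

The probability is P = ∫ |φ|² dx over [−1.0b, 1.0b].
The normalization integral ∫|φ|²dx over the whole domain equals b·A², and A² cancels in the ratio.
Both integrals are even about x = 0, so only the x ≥ 0 halves are needed (the factors of 2 cancel). In terms of u = x/b (A² and the length scale cancel between numerator and denominator), P = [∫_{0}^{1.0} e^(-2·u) du] / [∫_{0}^{∞} e^(-2·u) du].
With ∫ e^(-2·u) du = -e^(-2·u)/2 + C, the region integral is 1/2 - e^(-2)/2 and the full one is 1/2.
This works out to P = 0.8647.

P ≈ 0.865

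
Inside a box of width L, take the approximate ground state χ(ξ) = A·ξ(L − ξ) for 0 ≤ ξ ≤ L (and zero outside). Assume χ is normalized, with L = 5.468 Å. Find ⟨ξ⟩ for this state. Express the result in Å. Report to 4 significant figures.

⟨ξ⟩ ≈ 2.734 Å

The expectation value is the |χ|²-weighted average of ξ: ∫ ξ|χ|² dξ.
The ratio of the moment integral to the normalization integral gives ⟨ξ⟩ = L/2.
With L = 5.468, ⟨ξ⟩ = 2.7340.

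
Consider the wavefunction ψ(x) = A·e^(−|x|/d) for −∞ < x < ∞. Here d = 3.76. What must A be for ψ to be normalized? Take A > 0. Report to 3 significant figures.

Normalization requires ∫|ψ|² dx = 1, integrated from −∞ to ∞.
With ψ = A·e^(−|x|/d), the integral evaluates to A²·[d].
So A² = (d)^(−1).
Substituting d = 3.76 gives A² = 0.2660, so A = 0.5157.

A ≈ 0.516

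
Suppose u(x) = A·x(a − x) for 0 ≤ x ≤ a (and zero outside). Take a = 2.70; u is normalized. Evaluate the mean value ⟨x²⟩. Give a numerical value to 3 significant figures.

By definition ⟨x²⟩ = ∫ x^2 |u(x)|² dx.
Expanding the polynomial and integrating term by term, the ratio of the moment integral to the normalization integral gives ⟨x²⟩ = 2·a^2/7.
Putting a = 2.70 gives 2.083.

⟨x^2⟩ ≈ 2.08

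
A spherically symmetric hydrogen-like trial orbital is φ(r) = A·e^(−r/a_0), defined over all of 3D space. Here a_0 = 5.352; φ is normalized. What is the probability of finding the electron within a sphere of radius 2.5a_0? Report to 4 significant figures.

Integrate the radial probability density 4πr²|φ|² over r ≤ 2.5a_0.
The full normalization integral is A²·[π·a_0^3] = 1, fixing A².
Substituting u = r/a_0, A², 4π and the length scale all cancel in the ratio: P = ∫_{0}^{2.5} u^2·e^(-2·u) du / ∫_{0}^{∞} u^2·e^(-2·u) du.
An antiderivative of u^2·e^(-2·u) is -(2·u^2 + 2·u + 1)·e^(-2·u)/4; evaluating from 0 to 2.5 gives 1/4 - 37·e^(-5)/8, while the full integral is 1/4.
The region integral divided by the full integral gives P = 0.87535.

P ≈ 0.8753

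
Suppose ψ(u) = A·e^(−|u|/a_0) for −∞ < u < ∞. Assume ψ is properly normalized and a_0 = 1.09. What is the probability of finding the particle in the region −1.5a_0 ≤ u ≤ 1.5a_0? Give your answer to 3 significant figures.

P ≈ 0.950

The probability is P = ∫ |ψ|² du over [−1.5a_0, 1.5a_0].
With A² fixed by ∫|ψ|² = 1, i.e. A² = (a_0)^(−1), substitute and integrate.
By symmetry take twice the u ≥ 0 contribution in numerator and denominator; the 2's cancel. Let t = u/a_0; then A² and the length scale cancel, so P = ∫_{0}^{1.5} e^(-2·t) dt ÷ ∫_{0}^{∞} e^(-2·t) dt.
An antiderivative of e^(-2·t) is -e^(-2·t)/2; evaluating from 0 to 1.5 gives 1/2 - e^(-3)/2, while the full integral is 1/2.
The result is P = 0.9502.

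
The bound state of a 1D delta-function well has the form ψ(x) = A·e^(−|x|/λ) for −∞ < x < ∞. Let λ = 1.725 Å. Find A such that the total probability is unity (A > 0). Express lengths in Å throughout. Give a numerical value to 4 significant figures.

Normalization requires ∫|ψ|² dx = 1, integrated from −∞ to ∞.
Carrying out the integral gives A² · λ.
With λ = 1.725: A² = 0.57971 and A = 0.76139.

A ≈ 0.7614 Å^(-1/2)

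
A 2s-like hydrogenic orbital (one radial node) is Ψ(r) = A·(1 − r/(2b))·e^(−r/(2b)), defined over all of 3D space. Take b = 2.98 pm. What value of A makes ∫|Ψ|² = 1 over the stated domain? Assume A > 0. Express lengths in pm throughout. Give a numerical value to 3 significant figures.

A ≈ 0.0388 pm^(-3/2)

We need A² ∫|f|² 4πr² dr = 1, taking the integral from 0 to ∞.
In 3D with spherical symmetry the volume element is 4πr² dr.
∫|Ψ|² 4πr² dr = A²·(8·π·b^3).
Substituting b = 2.98 gives A² = 0.001504, so A = 0.03878.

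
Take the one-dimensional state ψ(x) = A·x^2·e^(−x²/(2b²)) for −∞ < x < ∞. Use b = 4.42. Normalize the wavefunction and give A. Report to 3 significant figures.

A ≈ 0.0211

Require ∫ |ψ|² dx = 1 over the whole domain.
With ∫_{−∞}^{∞} x^(2m) e^(−αx²) dx = (2m−1)!!·√π / (2^m α^(m+1/2)), with ψ = A·x^2·e^(−x²/(2b²)), the integral evaluates to A²·[3·√(π)·b^5/4].
Hence A² = 1/[3·√(π)·b^5/4].
Plugging in b = 4.42 yields A = 0.02112.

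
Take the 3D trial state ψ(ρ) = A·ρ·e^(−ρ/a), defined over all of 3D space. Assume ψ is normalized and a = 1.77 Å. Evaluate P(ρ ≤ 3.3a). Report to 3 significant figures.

P ≈ 0.787

P = ∫ |ψ|² 4πρ² dρ over ρ ≤ 3.3a.
A² is fixed by ∫₀^∞ 4πρ²|ψ|² dρ = 1, i.e. A² = (3·π·a^5)^(−1).
Substituting u = ρ/a, A², 4π and the length scale all cancel in the ratio: P = ∫_{0}^{3.3} u^4·e^(-2·u) du / ∫_{0}^{∞} u^4·e^(-2·u) du.
An antiderivative of u^4·e^(-2·u) is -(u^4/2 + u^3 + 3·u^2/2 + 3·u/2 + 3/4)·e^(-2·u); evaluating from 0 to 3.3 gives ≈ 0.59047, while the full integral is 3/4.
This evaluates to P = 0.7873.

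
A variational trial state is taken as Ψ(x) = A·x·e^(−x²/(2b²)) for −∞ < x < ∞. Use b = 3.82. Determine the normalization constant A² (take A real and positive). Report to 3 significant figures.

A^2 ≈ 0.0202

Require ∫ |Ψ|² dx = 1 over the whole domain.
∫|Ψ|² dx = A²·(√(π)·b^3/2).
Setting this equal to 1 gives A² = 1/(√(π)·b^3/2).
With b = 3.82: A² = 0.02024 and A = 0.1423.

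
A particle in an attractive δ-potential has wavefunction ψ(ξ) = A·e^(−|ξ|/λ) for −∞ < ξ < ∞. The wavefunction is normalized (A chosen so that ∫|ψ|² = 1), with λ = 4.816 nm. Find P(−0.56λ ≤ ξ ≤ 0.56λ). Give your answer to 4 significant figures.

|ψ|² is the probability density, so P = ∫_{−0.56λ}^{0.56λ} |ψ|² dξ.
The normalization integral ∫|ψ|²dξ over the whole domain equals λ·A², and A² cancels in the ratio.
Both integrals are even about ξ = 0, so only the ξ ≥ 0 halves are needed (the factors of 2 cancel). Substituting u = ξ/λ, A² and the length scale cancel in the ratio: P = ∫_{0}^{0.56} e^(-2·u) du / ∫_{0}^{∞} e^(-2·u) du.
With ∫ e^(-2·u) du = -e^(-2·u)/2 + C, the region integral is 1/2 - e^(-28/25)/2 and the full one is 1/2.
The result is P = 0.67372.

P ≈ 0.6737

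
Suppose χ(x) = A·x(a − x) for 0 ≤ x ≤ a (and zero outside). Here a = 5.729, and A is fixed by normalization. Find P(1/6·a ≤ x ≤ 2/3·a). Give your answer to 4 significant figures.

P ≈ 0.7546

|χ|² is the probability density, so P = ∫_{1/6·a}^{2/3·a} |χ|² dx.
The normalization integral ∫|χ|²dx over the whole domain equals a^5/30·A², and A² cancels in the ratio.
Let u = x/a; then A² and the length scale cancel, so P = ∫_{1/6}^{2/3} u^2·(1 - u)^2 du ÷ ∫_{0}^{1} u^2·(1 - u)^2 du.
An antiderivative of u^2·(1 - u)^2 is u^3·(6·u^2 - 15·u + 10)/30; evaluating from 1/6 to 2/3 gives 163/6480, while the full integral is 1/30.
Evaluating gives P = 163/216.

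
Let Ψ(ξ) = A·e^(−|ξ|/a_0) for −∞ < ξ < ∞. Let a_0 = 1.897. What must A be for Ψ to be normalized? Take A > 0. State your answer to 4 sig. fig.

The normalization condition is ∫|Ψ|² dξ = 1 from −∞ to ∞.
Recall ∫₀^∞ ξ^m e^(−ξ/β) dξ = m!·β^(m+1), carrying out the integral gives A² · a_0.
Hence A² = 1/[a_0].
With a_0 = 1.897: A² = 0.52715 and A = 0.72605.

A ≈ 0.7260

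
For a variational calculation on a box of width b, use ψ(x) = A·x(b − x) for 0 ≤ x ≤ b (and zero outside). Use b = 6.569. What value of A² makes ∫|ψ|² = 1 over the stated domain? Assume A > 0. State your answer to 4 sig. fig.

Normalization requires ∫|ψ|² dx = 1, integrated from 0 to b.
Expanding the polynomial and integrating term by term, the integral (without the A² prefactor) comes out to b^5/30.
With b = 6.569: A² = 0.0024526 and A = 0.049524.

A^2 ≈ 0.002453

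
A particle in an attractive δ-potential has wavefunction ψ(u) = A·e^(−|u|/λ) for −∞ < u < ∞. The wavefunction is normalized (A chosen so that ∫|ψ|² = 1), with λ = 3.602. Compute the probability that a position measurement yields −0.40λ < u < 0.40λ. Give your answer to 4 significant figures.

|ψ|² is the probability density, so P = ∫_{−0.40λ}^{0.40λ} |ψ|² du.
With A² fixed by ∫|ψ|² = 1, i.e. A² = (λ)^(−1), substitute and integrate.
By symmetry take twice the u ≥ 0 contribution in numerator and denominator; the 2's cancel. In terms of t = u/λ (A² and the length scale cancel between numerator and denominator), P = [∫_{0}^{0.40} e^(-2·t) dt] / [∫_{0}^{∞} e^(-2·t) dt].
Using ∫ e^(-2·t) dt = -e^(-2·t)/2, the numerator is 1/2 - e^(-4/5)/2 and the denominator is 1/2.
Taking the ratio, P = 0.55067.

P ≈ 0.5507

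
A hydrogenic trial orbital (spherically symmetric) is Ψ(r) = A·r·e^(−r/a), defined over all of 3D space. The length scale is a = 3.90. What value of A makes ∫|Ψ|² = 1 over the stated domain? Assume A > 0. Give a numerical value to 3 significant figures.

The normalization condition is ∫|Ψ|² 4πr² dr = 1 from 0 to ∞.
In 3D with spherical symmetry the volume element is 4πr² dr.
With ∫₀^∞ r^4 e^(−αr) dr = 4!/α^5, the integral (without the A² prefactor) comes out to 3·π·a^5.
So A² = (3·π·a^5)^(−1).
With a = 3.90: A² = 0.0001176 and A = 0.01084.

A ≈ 0.0108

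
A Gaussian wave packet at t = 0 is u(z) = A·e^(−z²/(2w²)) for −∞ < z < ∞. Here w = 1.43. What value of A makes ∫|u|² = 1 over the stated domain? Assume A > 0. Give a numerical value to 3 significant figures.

A ≈ 0.628

We need A² ∫|f|² dz = 1, taking the integral from −∞ to ∞.
Carrying out the integral gives A² · √(π)·w.
So A² = (√(π)·w)^(−1).
With w = 1.43: A² = 0.3945 and A = 0.6281.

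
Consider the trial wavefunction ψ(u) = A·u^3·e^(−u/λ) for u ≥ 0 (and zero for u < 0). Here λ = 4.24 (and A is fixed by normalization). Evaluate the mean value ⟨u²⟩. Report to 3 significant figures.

⟨u^2⟩ ≈ 252

By definition ⟨u²⟩ = ∫ u^2 |ψ(u)|² du.
Using ∫₀^∞ uⁿ e^(−αu) du = n!/αⁿ⁺¹, the ratio of the moment integral to the normalization integral gives ⟨u²⟩ = 14·λ^2.
With λ = 4.24, ⟨u^2⟩ = 251.7.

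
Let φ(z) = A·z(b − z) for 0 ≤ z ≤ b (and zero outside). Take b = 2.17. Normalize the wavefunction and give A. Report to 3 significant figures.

A ≈ 0.790

Normalization requires ∫|φ|² dz = 1, integrated from 0 to b.
Expanding the polynomial and integrating term by term, the integral (without the A² prefactor) comes out to b^5/30.
Setting this equal to 1 gives A² = 1/(b^5/30).
Substituting b = 2.17 gives A² = 0.6235, so A = 0.7896.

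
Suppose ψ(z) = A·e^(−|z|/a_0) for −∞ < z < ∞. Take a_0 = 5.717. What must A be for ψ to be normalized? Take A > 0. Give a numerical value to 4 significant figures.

We need A² ∫|f|² dz = 1, taking the integral from −∞ to ∞.
With ψ = A·e^(−|z|/a_0), the integral evaluates to A²·[a_0].
So A² = (a_0)^(−1).
Plugging in a_0 = 5.717 yields A = 0.41823.

A ≈ 0.4182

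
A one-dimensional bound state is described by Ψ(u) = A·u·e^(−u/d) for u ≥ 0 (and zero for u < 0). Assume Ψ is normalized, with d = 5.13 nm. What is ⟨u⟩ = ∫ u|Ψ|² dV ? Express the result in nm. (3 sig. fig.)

The expectation value is the |Ψ|²-weighted average of u: ∫ u|Ψ|² du.
Using ∫₀^∞ uⁿ e^(−αu) du = n!/αⁿ⁺¹, since the A² factors cancel between numerator and denominator, ⟨u⟩ = 3·d/2.
With d = 5.13, ⟨u⟩ = 7.695.

⟨u⟩ ≈ 7.70 nm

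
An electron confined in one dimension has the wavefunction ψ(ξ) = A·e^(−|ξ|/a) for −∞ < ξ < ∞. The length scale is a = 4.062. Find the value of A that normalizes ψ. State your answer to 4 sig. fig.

A ≈ 0.4962

We need A² ∫|f|² dξ = 1, taking the integral from −∞ to ∞.
Recall ∫₀^∞ ξ^m e^(−ξ/β) dξ = m!·β^(m+1), with ψ = A·e^(−|ξ|/a), the integral evaluates to A²·[a].
Setting this equal to 1 gives A² = 1/(a).
With a = 4.062: A² = 0.24618 and A = 0.49617.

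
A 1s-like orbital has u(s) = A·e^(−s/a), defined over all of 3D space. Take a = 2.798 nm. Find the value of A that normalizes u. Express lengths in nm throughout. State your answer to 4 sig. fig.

Require ∫ |u|² 4πs² ds = 1 over the whole domain.
In 3D with spherical symmetry the volume element is 4πs² ds.
With u = A·e^(−s/a), the integral evaluates to A²·[π·a^3].
Setting this equal to 1 gives A² = 1/(π·a^3).
With a = 2.798: A² = 0.014531 and A = 0.12055.

A ≈ 0.1205 nm^(-3/2)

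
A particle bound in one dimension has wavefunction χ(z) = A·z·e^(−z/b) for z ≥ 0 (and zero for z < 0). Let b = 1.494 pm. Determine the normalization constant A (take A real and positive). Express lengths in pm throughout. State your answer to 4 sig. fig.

Normalization requires ∫|χ|² dz = 1, integrated from 0 to ∞.
∫|χ|² dz = A²·(b^3/4).
So A² = (b^3/4)^(−1).
Substituting b = 1.494 gives A² = 1.1995, so A = 1.0952.

A ≈ 1.095 pm^(-3/2)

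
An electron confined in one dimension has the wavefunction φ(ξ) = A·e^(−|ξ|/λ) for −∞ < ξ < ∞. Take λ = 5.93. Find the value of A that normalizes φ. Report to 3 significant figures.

Require ∫ |φ|² dξ = 1 over the whole domain.
Recall ∫₀^∞ ξ^m e^(−ξ/β) dξ = m!·β^(m+1), with φ = A·e^(−|ξ|/λ), the integral evaluates to A²·[λ].
So A² = (λ)^(−1).
Plugging in λ = 5.93 yields A = 0.4107.

A ≈ 0.411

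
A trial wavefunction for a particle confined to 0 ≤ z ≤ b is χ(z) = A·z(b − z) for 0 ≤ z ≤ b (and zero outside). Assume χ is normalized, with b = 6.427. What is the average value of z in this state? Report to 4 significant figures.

⟨z⟩ ≈ 3.214

⟨z⟩ = ∫ z |χ|² dz over the full domain.
The ratio of the moment integral to the normalization integral gives ⟨z⟩ = b/2.
With b = 6.427, ⟨z⟩ = 3.2135.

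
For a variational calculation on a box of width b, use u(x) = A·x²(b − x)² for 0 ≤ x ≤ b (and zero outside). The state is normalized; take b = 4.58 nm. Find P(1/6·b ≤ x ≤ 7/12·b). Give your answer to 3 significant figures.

P = ∫_{1/6·b}^{7/12·b} |u(x)|² dx.
Since A² = 1/(b^9/630), this is the region integral divided by the full normalization integral.
In terms of t = x/b (A² and the length scale cancel between numerator and denominator), P = [∫_{1/6}^{7/12} t^4·(1 - t)^4 dt] / [∫_{0}^{1} t^4·(1 - t)^4 dt].
Using ∫ t^4·(1 - t)^4 dt = t^5·(70·t^4 - 315·t^3 + 540·t^2 - 420·t + 126)/630, the numerator is ≈ 0.0010932 and the denominator is 1/630.
Evaluating gives P = 0.6887.

P ≈ 0.689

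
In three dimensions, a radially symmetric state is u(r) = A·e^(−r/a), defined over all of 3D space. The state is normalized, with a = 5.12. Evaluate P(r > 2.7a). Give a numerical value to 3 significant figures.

P ≈ 0.0948

P = ∫ |u|² 4πr² dr over r > 2.7a.
Normalization gives A² = 1/(π·a^3).
In terms of t = r/a (A², 4π and the length scale all cancel between numerator and denominator), P = [∫_{2.7}^{∞} t^2·e^(-2·t) dt] / [∫_{0}^{∞} t^2·e^(-2·t) dt].
With ∫ t^2·e^(-2·t) dt = -(2·t^2 + 2·t + 1)·e^(-2·t)/4 + C, the region integral is 1049·e^(-27/5)/200 and the full one is 1/4.
This evaluates to P = 0.09476.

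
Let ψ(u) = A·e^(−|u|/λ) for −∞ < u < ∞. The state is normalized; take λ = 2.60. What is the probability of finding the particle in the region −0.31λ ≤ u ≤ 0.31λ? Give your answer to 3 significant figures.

P ≈ 0.462

P = ∫_{−0.31λ}^{0.31λ} |ψ(u)|² du.
Since A² = 1/(λ), this is the region integral divided by the full normalization integral.
Both integrals are even about u = 0, so only the u ≥ 0 halves are needed (the factors of 2 cancel). Substituting t = u/λ, A² and the length scale cancel in the ratio: P = ∫_{0}^{0.31} e^(-2·t) dt / ∫_{0}^{∞} e^(-2·t) dt.
An antiderivative of e^(-2·t) is -e^(-2·t)/2; evaluating from 0 to 0.31 gives 1/2 - e^(-31/50)/2, while the full integral is 1/2.
Evaluating gives P = 0.4621.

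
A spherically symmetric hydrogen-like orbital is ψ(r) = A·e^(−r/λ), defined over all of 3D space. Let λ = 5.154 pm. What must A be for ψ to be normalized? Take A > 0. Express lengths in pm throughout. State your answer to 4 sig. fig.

The normalization condition is ∫|ψ|² 4πr² dr = 1 from 0 to ∞.
The integral (without the A² prefactor) comes out to π·λ^3.
Setting this equal to 1 gives A² = 1/(π·λ^3).
Plugging in λ = 5.154 yields A = 0.048218.

A ≈ 0.04822 pm^(-3/2)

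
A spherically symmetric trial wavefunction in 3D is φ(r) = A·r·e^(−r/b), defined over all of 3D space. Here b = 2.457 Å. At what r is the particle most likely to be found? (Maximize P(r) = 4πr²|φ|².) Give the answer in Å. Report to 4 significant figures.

Set d/dr [P(r) = 4πr²|φ|²] = 0 and solve for r > 0.
Solving yields r = 2·b.
With b = 2.457, the most probable radial distance is 4.9140 Å.

r ≈ 4.914 Å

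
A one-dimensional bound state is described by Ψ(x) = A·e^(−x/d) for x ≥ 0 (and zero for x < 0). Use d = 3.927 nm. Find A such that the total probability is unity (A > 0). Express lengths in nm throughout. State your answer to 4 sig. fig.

A ≈ 0.7136 nm^(-1/2)

Normalization requires ∫|Ψ|² dx = 1, integrated from 0 to ∞.
With ∫₀^∞ x^0 e^(−αx) dx = 0!/α^1, carrying out the integral gives A² · d/2.
So A² = (d/2)^(−1).
With d = 3.927: A² = 0.50929 and A = 0.71365.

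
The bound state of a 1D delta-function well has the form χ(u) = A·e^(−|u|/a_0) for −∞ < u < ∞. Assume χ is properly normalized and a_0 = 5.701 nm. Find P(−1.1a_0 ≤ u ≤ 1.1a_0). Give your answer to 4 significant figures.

P ≈ 0.8892

|χ|² is the probability density, so P = ∫_{−1.1a_0}^{1.1a_0} |χ|² du.
Since A² = 1/(a_0), this is the region integral divided by the full normalization integral.
Both integrals are even about u = 0, so only the u ≥ 0 halves are needed (the factors of 2 cancel). In terms of t = u/a_0 (A² and the length scale cancel between numerator and denominator), P = [∫_{0}^{1.1} e^(-2·t) dt] / [∫_{0}^{∞} e^(-2·t) dt].
With ∫ e^(-2·t) dt = -e^(-2·t)/2 + C, the region integral is 1/2 - e^(-11/5)/2 and the full one is 1/2.
The result is P = 0.88920.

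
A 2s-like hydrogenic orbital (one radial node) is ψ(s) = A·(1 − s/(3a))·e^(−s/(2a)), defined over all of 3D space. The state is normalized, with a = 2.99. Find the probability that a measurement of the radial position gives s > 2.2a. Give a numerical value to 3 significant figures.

P ≈ 0.662

P = ∫ |ψ|² 4πs² ds over s > 2.2a.
The full normalization integral is A²·[8·π·a^3/3] = 1, fixing A².
Substituting u = s/a, A², 4π and the length scale all cancel in the ratio: P = ∫_{2.2}^{∞} u^2·(1 - u/3)^2·e^(-u) du / ∫_{0}^{∞} u^2·(1 - u/3)^2·e^(-u) du.
With ∫ u^2·(1 - u/3)^2·e^(-u) du = (-u^4 + 2·u^3 - 3·u^2 - 6·u - 6)·e^(-u)/9 + C, the region integral is ≈ 0.44136 and the full one is 2/3.
The region integral divided by the full integral gives P = 0.6620.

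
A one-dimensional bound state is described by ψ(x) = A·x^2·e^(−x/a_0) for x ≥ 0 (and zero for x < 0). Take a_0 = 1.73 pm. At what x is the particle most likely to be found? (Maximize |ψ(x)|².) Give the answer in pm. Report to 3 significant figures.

Set d/dx [|ψ(x)|²] = 0 and solve for x > 0.
This gives x = 2·a_0.
With a_0 = 1.73, the most probable position is 3.460 pm.

x ≈ 3.46 pm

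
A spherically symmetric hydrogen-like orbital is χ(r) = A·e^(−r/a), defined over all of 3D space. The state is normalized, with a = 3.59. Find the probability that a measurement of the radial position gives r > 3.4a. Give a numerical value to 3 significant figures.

P ≈ 0.0344

P = ∫ |χ|² 4πr² dr over r > 3.4a.
A² is fixed by ∫₀^∞ 4πr²|χ|² dr = 1, i.e. A² = (π·a^3)^(−1).
In terms of u = r/a (A², 4π and the length scale all cancel between numerator and denominator), P = [∫_{3.4}^{∞} u^2·e^(-2·u) du] / [∫_{0}^{∞} u^2·e^(-2·u) du].
An antiderivative of u^2·e^(-2·u) is -(2·u^2 + 2·u + 1)·e^(-2·u)/4; evaluating from 3.4 to ∞ gives 773·e^(-34/5)/100, while the full integral is 1/4.
The region integral divided by the full integral gives P = 0.03444.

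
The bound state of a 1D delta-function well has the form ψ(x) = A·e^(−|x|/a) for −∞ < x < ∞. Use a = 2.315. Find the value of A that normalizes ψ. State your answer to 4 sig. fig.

A ≈ 0.6572

The normalization condition is ∫|ψ|² dx = 1 from −∞ to ∞.
With ψ = A·e^(−|x|/a), the integral evaluates to A²·[a].
So A² = (a)^(−1).
Plugging in a = 2.315 yields A = 0.65724.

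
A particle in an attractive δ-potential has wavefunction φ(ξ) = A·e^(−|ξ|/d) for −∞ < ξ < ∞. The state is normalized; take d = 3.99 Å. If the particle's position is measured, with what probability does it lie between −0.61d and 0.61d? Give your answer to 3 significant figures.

|φ|² is the probability density, so P = ∫_{−0.61d}^{0.61d} |φ|² dξ.
The normalization integral ∫|φ|²dξ over the whole domain equals d·A², and A² cancels in the ratio.
Both integrals are even about ξ = 0, so only the ξ ≥ 0 halves are needed (the factors of 2 cancel). Let u = ξ/d; then A² and the length scale cancel, so P = ∫_{0}^{0.61} e^(-2·u) du ÷ ∫_{0}^{∞} e^(-2·u) du.
Using ∫ e^(-2·u) du = -e^(-2·u)/2, the numerator is 1/2 - e^(-61/50)/2 and the denominator is 1/2.
Taking the ratio, P = 0.7048.

P ≈ 0.705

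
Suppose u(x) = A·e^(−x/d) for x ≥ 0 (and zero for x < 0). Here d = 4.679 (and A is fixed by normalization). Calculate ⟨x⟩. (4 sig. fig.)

⟨x⟩ = ∫ x |u|² dx over the full domain.
Recall ∫₀^∞ x^m e^(−x/β) dx = m!·β^(m+1), evaluating both integrals, ⟨x⟩ = d/2.
Putting d = 4.679 gives 2.3395.

⟨x⟩ ≈ 2.340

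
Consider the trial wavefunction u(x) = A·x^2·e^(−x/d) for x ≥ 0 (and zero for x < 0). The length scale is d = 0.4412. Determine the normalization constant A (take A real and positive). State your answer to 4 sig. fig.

A ≈ 8.931

We need A² ∫|f|² dx = 1, taking the integral from 0 to ∞.
∫|u|² dx = A²·(3·d^5/4).
Setting this equal to 1 gives A² = 1/(3·d^5/4).
Plugging in d = 0.4412 yields A = 8.9306.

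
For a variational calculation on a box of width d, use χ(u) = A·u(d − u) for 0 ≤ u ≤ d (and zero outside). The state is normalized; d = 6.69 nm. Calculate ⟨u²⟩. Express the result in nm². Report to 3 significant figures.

⟨u^2⟩ ≈ 12.8 nm^2

The expectation value is the |χ|²-weighted average of u^2: ∫ u^2|χ|² du.
Evaluating both integrals, ⟨u²⟩ = 2·d^2/7.
Putting d = 6.69 gives 12.79.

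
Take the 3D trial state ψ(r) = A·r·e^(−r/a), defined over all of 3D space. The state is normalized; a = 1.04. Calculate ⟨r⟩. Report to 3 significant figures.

⟨r⟩ ≈ 2.60

By definition ⟨r⟩ = ∫ r |ψ(r)|² 4πr² dr.
The ratio of the moment integral to the normalization integral gives ⟨r⟩ = 5·a/2.
With a = 1.04, ⟨r⟩ = 2.600.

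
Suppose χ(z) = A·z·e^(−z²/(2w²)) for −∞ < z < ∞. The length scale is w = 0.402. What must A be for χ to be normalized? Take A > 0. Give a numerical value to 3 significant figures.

A ≈ 4.17

The normalization condition is ∫|χ|² dz = 1 from −∞ to ∞.
Carrying out the integral gives A² · √(π)·w^3/2.
Hence A² = 1/[√(π)·w^3/2].
With w = 0.402: A² = 17.37 and A = 4.168.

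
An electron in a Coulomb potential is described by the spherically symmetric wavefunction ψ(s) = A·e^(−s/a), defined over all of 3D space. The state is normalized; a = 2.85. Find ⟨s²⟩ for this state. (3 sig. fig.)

⟨s^2⟩ ≈ 24.4

⟨s²⟩ = ∫ s^2 |ψ|² 4πs² ds over the full domain.
Recall ∫₀^∞ s^m e^(−s/β) ds = m!·β^(m+1), since the A² factors cancel between numerator and denominator, ⟨s²⟩ = 3·a^2.
Putting a = 2.85 gives 24.37.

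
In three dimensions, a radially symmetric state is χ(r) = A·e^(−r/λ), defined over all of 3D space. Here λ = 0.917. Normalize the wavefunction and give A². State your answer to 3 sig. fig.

A^2 ≈ 0.413

We need A² ∫|f|² 4πr² dr = 1, taking the integral from 0 to ∞.
(Spherical symmetry: dV = 4πr² dr.)
∫|χ|² 4πr² dr = A²·(π·λ^3).
So A² = (π·λ^3)^(−1).
With λ = 0.917: A² = 0.4128 and A = 0.6425.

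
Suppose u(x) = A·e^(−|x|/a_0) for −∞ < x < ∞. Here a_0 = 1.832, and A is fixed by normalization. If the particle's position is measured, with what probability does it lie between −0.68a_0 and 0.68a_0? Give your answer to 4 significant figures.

P ≈ 0.7433

The probability is P = ∫ |u|² dx over [−0.68a_0, 0.68a_0].
The normalization integral ∫|u|²dx over the whole domain equals a_0·A², and A² cancels in the ratio.
Both integrals are even about x = 0, so only the x ≥ 0 halves are needed (the factors of 2 cancel). In terms of t = x/a_0 (A² and the length scale cancel between numerator and denominator), P = [∫_{0}^{0.68} e^(-2·t) dt] / [∫_{0}^{∞} e^(-2·t) dt].
An antiderivative of e^(-2·t) is -e^(-2·t)/2; evaluating from 0 to 0.68 gives 1/2 - e^(-34/25)/2, while the full integral is 1/2.
Evaluating gives P = 0.74334.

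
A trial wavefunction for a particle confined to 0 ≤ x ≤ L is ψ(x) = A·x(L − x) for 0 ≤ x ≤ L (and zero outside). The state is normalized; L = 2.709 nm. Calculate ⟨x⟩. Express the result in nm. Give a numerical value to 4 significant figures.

By definition ⟨x⟩ = ∫ x |ψ(x)|² dx.
Expanding the polynomial and integrating term by term, evaluating both integrals, ⟨x⟩ = L/2.
With L = 2.709, ⟨x⟩ = 1.3545.

⟨x⟩ ≈ 1.355 nm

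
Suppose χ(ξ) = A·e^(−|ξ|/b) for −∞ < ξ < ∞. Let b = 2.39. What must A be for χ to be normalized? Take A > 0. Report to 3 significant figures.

A ≈ 0.647

We need A² ∫|f|² dξ = 1, taking the integral from −∞ to ∞.
∫|χ|² dξ = A²·(b).
Hence A² = 1/[b].
With b = 2.39: A² = 0.4184 and A = 0.6468.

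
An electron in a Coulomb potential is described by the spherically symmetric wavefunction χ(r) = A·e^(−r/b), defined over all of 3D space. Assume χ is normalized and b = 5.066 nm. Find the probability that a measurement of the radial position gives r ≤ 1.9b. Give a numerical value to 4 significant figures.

With dV = 4πr²dr, the probability is ∫|χ|² dV over r ≤ 1.9b.
Normalization gives A² = 1/(π·b^3).
In terms of u = r/b (A², 4π and the length scale all cancel between numerator and denominator), P = [∫_{0}^{1.9} u^2·e^(-2·u) du] / [∫_{0}^{∞} u^2·e^(-2·u) du].
An antiderivative of u^2·e^(-2·u) is -(2·u^2 + 2·u + 1)·e^(-2·u)/4; evaluating from 0 to 1.9 gives 1/4 - 601·e^(-19/5)/200, while the full integral is 1/4.
The region integral divided by the full integral gives P = 0.73110.

P ≈ 0.7311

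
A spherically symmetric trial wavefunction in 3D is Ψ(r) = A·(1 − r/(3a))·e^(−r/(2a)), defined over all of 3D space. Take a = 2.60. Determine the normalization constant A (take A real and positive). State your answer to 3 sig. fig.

The normalization condition is ∫|Ψ|² 4πr² dr = 1 from 0 to ∞.
The angular integral contributes 4π, leaving ∫₀^∞ r²|Ψ|² dr.
Using ∫₀^∞ rⁿ e^(−αr) dr = n!/αⁿ⁺¹, the integral (without the A² prefactor) comes out to 8·π·a^3/3.
Setting this equal to 1 gives A² = 1/(8·π·a^3/3).
Substituting a = 2.60 gives A² = 0.006791, so A = 0.08241.

A ≈ 0.0824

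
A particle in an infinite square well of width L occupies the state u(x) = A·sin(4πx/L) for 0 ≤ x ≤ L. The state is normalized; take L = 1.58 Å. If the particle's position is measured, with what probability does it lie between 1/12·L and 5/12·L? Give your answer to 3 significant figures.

|u|² is the probability density, so P = ∫_{1/12·L}^{5/12·L} |u|² dx.
The normalization integral ∫|u|²dx over the whole domain equals L/2·A², and A² cancels in the ratio.
Substituting t = x/L, A² and the length scale cancel in the ratio: P = ∫_{1/12}^{5/12} sin(4·π·t)^2 dt / ∫_{0}^{1} sin(4·π·t)^2 dt.
Using ∫ sin(4·π·t)^2 dt = t/2 - sin(4·π·t)·cos(4·π·t)/(8·π), the numerator is √(3)/(16·π) + 1/6 and the denominator is 1/2.
This works out to P = (√(3)/8 + π/3)/π.

P ≈ 0.402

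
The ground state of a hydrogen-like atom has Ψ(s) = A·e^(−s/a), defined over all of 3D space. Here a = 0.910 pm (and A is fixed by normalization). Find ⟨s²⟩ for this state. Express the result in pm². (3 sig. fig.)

⟨s^2⟩ ≈ 2.48 pm^2

The expectation value is the |Ψ|²-weighted average of s^2: ∫ s^2|Ψ|² 4πs² ds.
Using ∫₀^∞ sⁿ e^(−αs) ds = n!/αⁿ⁺¹, since the A² factors cancel between numerator and denominator, ⟨s²⟩ = 3·a^2.
With a = 0.910, ⟨s^2⟩ = 2.484.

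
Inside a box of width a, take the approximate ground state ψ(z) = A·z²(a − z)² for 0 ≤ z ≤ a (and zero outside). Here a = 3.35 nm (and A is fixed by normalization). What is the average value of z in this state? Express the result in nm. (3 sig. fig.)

⟨z⟩ ≈ 1.68 nm

The expectation value is the |ψ|²-weighted average of z: ∫ z|ψ|² dz.
Expanding the polynomial and integrating term by term, the ratio of the moment integral to the normalization integral gives ⟨z⟩ = a/2.
With a = 3.35, ⟨z⟩ = 1.675.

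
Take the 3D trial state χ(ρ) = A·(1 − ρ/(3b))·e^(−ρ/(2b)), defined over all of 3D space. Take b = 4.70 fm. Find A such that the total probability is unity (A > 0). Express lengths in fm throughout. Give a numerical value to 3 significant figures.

Normalization requires ∫|χ|² 4πρ² dρ = 1, integrated from 0 to ∞.
The angular integral contributes 4π, leaving ∫₀^∞ ρ²|χ|² dρ.
With ∫₀^∞ ρ^4 e^(−αρ) dρ = 4!/α^5, carrying out the integral gives A² · 8·π·b^3/3.
Setting this equal to 1 gives A² = 1/(8·π·b^3/3).
Substituting b = 4.70 gives A² = 0.001150, so A = 0.03391.

A ≈ 0.0339 fm^(-3/2)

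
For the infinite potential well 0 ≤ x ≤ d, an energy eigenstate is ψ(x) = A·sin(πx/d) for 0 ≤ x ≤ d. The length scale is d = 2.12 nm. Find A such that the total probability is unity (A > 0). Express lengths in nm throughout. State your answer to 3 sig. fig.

Normalization requires ∫|ψ|² dx = 1, integrated from 0 to d.
With ∫₀^d sin²(nπx/d) dx = d/2, with ψ = A·sin(πx/d), the integral evaluates to A²·[d/2].
Substituting d = 2.12 gives A² = 0.9434, so A = 0.9713.

A ≈ 0.971 nm^(-1/2)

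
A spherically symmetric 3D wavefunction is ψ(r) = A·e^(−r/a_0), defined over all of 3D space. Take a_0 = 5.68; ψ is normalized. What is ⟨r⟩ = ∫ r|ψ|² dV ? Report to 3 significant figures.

The expectation value is the |ψ|²-weighted average of r: ∫ r|ψ|² 4πr² dr.
The ratio of the moment integral to the normalization integral gives ⟨r⟩ = 3·a_0/2.
Putting a_0 = 5.68 gives 8.520.

⟨r⟩ ≈ 8.52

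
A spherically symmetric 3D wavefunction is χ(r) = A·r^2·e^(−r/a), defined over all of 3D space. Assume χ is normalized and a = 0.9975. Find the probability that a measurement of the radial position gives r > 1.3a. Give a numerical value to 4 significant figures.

P = ∫ |χ|² 4πr² dr over r > 1.3a.
A² is fixed by ∫₀^∞ 4πr²|χ|² dr = 1, i.e. A² = (45·π·a^7/2)^(−1).
In terms of u = r/a (A², 4π and the length scale all cancel between numerator and denominator), P = [∫_{1.3}^{∞} u^6·e^(-2·u) du] / [∫_{0}^{∞} u^6·e^(-2·u) du].
An antiderivative of u^6·e^(-2·u) is -(4·u^6 + 12·u^5 + 30·u^4 + 60·u^3 + 90·u^2 + 90·u + 45)·e^(-2·u)/8; evaluating from 1.3 to ∞ gives ≈ 5.52842, while the full integral is 45/8.
Taking the ratio yields P = 0.98283.

P ≈ 0.9828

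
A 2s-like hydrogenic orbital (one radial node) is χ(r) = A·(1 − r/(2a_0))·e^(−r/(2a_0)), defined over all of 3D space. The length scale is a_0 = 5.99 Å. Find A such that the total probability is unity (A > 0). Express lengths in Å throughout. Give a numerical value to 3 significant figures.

The normalization condition is ∫|χ|² 4πr² dr = 1 from 0 to ∞.
(Spherical symmetry: dV = 4πr² dr.)
∫|χ|² 4πr² dr = A²·(8·π·a_0^3).
Hence A² = 1/[8·π·a_0^3].
Plugging in a_0 = 5.99 yields A = 0.01361.

A ≈ 0.0136 Å^(-3/2)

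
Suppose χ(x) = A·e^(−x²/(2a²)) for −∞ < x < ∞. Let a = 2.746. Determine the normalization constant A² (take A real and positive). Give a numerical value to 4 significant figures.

We need A² ∫|f|² dx = 1, taking the integral from −∞ to ∞.
The integral (without the A² prefactor) comes out to √(π)·a.
Setting this equal to 1 gives A² = 1/(√(π)·a).
Substituting a = 2.746 gives A² = 0.20546, so A = 0.45328.

A^2 ≈ 0.2055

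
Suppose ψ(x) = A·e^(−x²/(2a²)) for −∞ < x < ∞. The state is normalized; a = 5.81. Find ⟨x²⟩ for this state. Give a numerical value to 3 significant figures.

⟨x²⟩ = ∫ x^2 |ψ|² dx over the full domain.
The ratio of the moment integral to the normalization integral gives ⟨x²⟩ = a^2/2.
Putting a = 5.81 gives 16.88.

⟨x^2⟩ ≈ 16.9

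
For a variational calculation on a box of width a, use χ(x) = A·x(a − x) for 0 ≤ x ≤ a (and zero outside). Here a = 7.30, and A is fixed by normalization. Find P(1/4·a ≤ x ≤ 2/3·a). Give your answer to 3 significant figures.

P ≈ 0.687

The probability is P = ∫ |χ|² dx over [1/4·a, 2/3·a].
The normalization integral ∫|χ|²dx over the whole domain equals a^5/30·A², and A² cancels in the ratio.
Substituting u = x/a, A² and the length scale cancel in the ratio: P = ∫_{1/4}^{2/3} u^2·(1 - u)^2 du / ∫_{0}^{1} u^2·(1 - u)^2 du.
With ∫ u^2·(1 - u)^2 du = u^3·(6·u^2 - 15·u + 10)/30 + C, the region integral is ≈ 0.022887 and the full one is 1/30.
The result is P = 0.6866.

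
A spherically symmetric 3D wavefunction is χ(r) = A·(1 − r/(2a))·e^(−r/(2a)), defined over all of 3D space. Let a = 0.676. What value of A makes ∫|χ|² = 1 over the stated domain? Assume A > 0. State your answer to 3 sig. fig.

A ≈ 0.359

Require ∫ |χ|² 4πr² dr = 1 over the whole domain.
(Spherical symmetry: dV = 4πr² dr.)
With χ = A·(1 − r/(2a))·e^(−r/(2a)), the integral evaluates to A²·[8·π·a^3].
Setting this equal to 1 gives A² = 1/(8·π·a^3).
Plugging in a = 0.676 yields A = 0.3589.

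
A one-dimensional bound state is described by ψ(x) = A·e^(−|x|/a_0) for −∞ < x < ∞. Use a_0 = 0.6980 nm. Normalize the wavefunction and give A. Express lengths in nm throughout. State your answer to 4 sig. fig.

A ≈ 1.197 nm^(-1/2)

We need A² ∫|f|² dx = 1, taking the integral from −∞ to ∞.
∫|ψ|² dx = A²·(a_0).
Setting this equal to 1 gives A² = 1/(a_0).
Plugging in a_0 = 0.6980 yields A = 1.1969.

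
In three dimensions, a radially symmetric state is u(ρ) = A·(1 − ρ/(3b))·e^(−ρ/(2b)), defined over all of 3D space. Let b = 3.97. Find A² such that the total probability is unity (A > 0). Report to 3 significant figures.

A^2 ≈ 0.00191

Require ∫ |u|² 4πρ² dρ = 1 over the whole domain.
(Spherical symmetry: dV = 4πρ² dρ.)
With ∫₀^∞ ρ^4 e^(−αρ) dρ = 4!/α^5, ∫|u|² 4πρ² dρ = A²·(8·π·b^3/3).
Substituting b = 3.97 gives A² = 0.001908, so A = 0.04368.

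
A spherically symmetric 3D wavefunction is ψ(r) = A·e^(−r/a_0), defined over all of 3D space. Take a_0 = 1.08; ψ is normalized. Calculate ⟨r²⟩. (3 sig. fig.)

By definition ⟨r²⟩ = ∫ r^2 |ψ(r)|² 4πr² dr.
Evaluating both integrals, ⟨r²⟩ = 3·a_0^2.
With a_0 = 1.08, ⟨r^2⟩ = 3.499.

⟨r^2⟩ ≈ 3.50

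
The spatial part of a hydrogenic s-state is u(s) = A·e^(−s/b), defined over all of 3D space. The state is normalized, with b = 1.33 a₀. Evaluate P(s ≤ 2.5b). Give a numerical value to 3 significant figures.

With dV = 4πs²ds, the probability is ∫|u|² dV over s ≤ 2.5b.
Normalization gives A² = 1/(π·b^3).
Substituting t = s/b, A², 4π and the length scale all cancel in the ratio: P = ∫_{0}^{2.5} t^2·e^(-2·t) dt / ∫_{0}^{∞} t^2·e^(-2·t) dt.
With ∫ t^2·e^(-2·t) dt = -(2·t^2 + 2·t + 1)·e^(-2·t)/4 + C, the region integral is 1/4 - 37·e^(-5)/8 and the full one is 1/4.
This evaluates to P = 0.8753.

P ≈ 0.875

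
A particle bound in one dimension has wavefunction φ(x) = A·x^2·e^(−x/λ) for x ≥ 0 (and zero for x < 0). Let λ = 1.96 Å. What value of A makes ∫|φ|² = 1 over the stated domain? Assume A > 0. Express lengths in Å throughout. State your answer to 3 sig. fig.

A ≈ 0.215 Å^(-5/2)

Require ∫ |φ|² dx = 1 over the whole domain.
Recall ∫₀^∞ x^m e^(−x/β) dx = m!·β^(m+1), with φ = A·x^2·e^(−x/λ), the integral evaluates to A²·[3·λ^5/4].
Plugging in λ = 1.96 yields A = 0.2147.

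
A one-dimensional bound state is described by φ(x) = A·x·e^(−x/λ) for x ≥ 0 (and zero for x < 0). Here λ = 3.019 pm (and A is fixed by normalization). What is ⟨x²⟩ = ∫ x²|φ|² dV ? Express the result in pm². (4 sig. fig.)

By definition ⟨x²⟩ = ∫ x^2 |φ(x)|² dx.
The ratio of the moment integral to the normalization integral gives ⟨x²⟩ = 3·λ^2.
With λ = 3.019, ⟨x^2⟩ = 27.343.

⟨x^2⟩ ≈ 27.34 pm^2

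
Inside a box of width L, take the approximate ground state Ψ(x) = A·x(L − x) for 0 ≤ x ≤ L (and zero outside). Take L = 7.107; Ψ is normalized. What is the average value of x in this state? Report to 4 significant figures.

The expectation value is the |Ψ|²-weighted average of x: ∫ x|Ψ|² dx.
The ratio of the moment integral to the normalization integral gives ⟨x⟩ = L/2.
With L = 7.107, ⟨x⟩ = 3.5535.

⟨x⟩ ≈ 3.554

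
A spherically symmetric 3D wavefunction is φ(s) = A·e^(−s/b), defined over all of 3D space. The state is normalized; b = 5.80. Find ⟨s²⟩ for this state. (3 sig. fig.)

⟨s^2⟩ ≈ 101

⟨s²⟩ = ∫ s^2 |φ|² 4πs² ds over the full domain.
Recall ∫₀^∞ s^m e^(−s/β) ds = m!·β^(m+1), since the A² factors cancel between numerator and denominator, ⟨s²⟩ = 3·b^2.
Putting b = 5.80 gives 100.9.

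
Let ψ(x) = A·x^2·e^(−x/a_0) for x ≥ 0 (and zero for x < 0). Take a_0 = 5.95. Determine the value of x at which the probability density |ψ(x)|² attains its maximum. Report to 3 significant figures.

Set d/dx [|ψ(x)|²] = 0 and solve for x > 0.
This gives x = 2·a_0.
With a_0 = 5.95, the most probable position is 11.90.

x ≈ 11.9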